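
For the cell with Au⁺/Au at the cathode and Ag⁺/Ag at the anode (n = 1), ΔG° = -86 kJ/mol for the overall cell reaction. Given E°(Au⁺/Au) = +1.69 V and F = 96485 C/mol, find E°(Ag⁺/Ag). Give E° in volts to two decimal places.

+0.80 V

E°cell = −ΔG°/(nF) = −(-86×10³)/((1)(96485)) = +0.891 V.
Since Au⁺/Au is the cathode and Ag⁺/Ag the anode, E°cell = E°(Au⁺/Au) − E°(Ag⁺/Ag).
So E°(Ag⁺/Ag) = E°(Au⁺/Au) − E°cell = (+1.69) − (+0.891) = +0.80 V.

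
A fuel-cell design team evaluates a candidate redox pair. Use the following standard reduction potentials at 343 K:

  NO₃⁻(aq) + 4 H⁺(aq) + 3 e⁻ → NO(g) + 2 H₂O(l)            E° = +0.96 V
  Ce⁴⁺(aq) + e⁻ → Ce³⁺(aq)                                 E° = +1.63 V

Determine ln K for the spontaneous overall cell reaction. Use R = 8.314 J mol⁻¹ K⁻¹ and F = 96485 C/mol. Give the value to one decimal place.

Cathode: Ce⁴⁺/Ce³⁺; anode: NO₃⁻/NO. E°cell = (+1.63) − (+0.96) = +0.67 V, with n = 3.
ΔG° = −nFE° = −RT ln K, so ln K = nFE°/(RT) = (3)(96485)(+0.67) / ((8.314)(343)) = 68.007.

68.0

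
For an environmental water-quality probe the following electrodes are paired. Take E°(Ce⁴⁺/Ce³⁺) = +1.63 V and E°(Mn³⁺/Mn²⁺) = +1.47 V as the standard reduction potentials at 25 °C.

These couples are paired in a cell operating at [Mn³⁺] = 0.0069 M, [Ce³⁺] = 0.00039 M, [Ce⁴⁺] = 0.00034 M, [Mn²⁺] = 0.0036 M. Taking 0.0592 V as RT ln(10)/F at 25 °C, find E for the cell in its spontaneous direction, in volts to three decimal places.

Ce⁴⁺/Ce³⁺ is the cathode (higher E°), Mn³⁺/Mn²⁺ the anode: E°cell = +1.63 − (+1.47) = +0.16 V, n = 1.
Overall: Ce⁴⁺(aq) + Mn²⁺(aq) → Ce³⁺(aq) + Mn³⁺(aq)
Q = [Ce³⁺]·[Mn³⁺] / ([Ce⁴⁺]·[Mn²⁺]); log Q = 0.342.
E = E° − (0.0592/n) log Q = +0.16 − (0.0592/1)(0.342) = +0.140 V.

+0.140 V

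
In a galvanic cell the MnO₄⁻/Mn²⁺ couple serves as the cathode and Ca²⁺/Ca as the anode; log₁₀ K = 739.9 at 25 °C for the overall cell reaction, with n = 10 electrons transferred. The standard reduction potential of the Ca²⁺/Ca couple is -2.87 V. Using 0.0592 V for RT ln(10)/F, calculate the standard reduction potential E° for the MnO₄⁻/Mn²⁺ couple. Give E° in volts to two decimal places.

E°cell = (0.0592/n)·log K = (0.0592/10)(739.9) = +4.380 V.
Since MnO₄⁻/Mn²⁺ is the cathode and Ca²⁺/Ca the anode, E°cell = E°(MnO₄⁻/Mn²⁺) − E°(Ca²⁺/Ca).
So E°(MnO₄⁻/Mn²⁺) = E°cell + E°(Ca²⁺/Ca) = +4.380 + (-2.87) = +1.51 V.

+1.51 V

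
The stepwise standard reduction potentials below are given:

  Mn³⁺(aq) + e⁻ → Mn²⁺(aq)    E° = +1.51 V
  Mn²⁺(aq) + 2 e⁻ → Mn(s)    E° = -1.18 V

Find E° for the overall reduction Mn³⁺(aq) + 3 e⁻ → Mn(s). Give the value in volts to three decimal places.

Since ΔG° = −nFE° is additive over sequential reductions, n₃E°₃ = n₁E°₁ + n₂E°₂.
E°₃ = (1×+1.51 + 2×-1.18) / 3 = (-0.850) / 3 = -0.283 V.

-0.283 V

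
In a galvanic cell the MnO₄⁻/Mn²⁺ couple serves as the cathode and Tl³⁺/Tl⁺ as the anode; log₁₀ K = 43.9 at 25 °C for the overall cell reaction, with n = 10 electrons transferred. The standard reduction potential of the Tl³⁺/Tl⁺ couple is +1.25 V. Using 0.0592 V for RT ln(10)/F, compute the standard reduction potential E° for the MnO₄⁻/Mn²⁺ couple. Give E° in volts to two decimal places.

E°cell = (0.0592/n)·log K = (0.0592/10)(43.9) = +0.260 V.
Since MnO₄⁻/Mn²⁺ is the cathode and Tl³⁺/Tl⁺ the anode, E°cell = E°(MnO₄⁻/Mn²⁺) − E°(Tl³⁺/Tl⁺).
So E°(MnO₄⁻/Mn²⁺) = E°cell + E°(Tl³⁺/Tl⁺) = +0.260 + (+1.25) = +1.51 V.

+1.51 V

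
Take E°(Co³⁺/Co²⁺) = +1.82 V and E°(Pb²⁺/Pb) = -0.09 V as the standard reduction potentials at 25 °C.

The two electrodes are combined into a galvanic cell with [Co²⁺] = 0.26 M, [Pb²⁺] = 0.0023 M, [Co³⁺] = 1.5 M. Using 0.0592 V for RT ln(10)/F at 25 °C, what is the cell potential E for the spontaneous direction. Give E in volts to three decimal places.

Co³⁺/Co²⁺ is the cathode (higher E°), Pb²⁺/Pb the anode: E°cell = +1.82 − (-0.09) = +1.91 V, n = 2.
Overall: 2 Co³⁺(aq) + Pb(s) → 2 Co²⁺(aq) + Pb²⁺(aq)
Q = [Co²⁺]^2·[Pb²⁺] / ([Co³⁺]^2); log Q = -4.161.
E = E° − (0.0592/n) log Q = +1.91 − (0.0592/2)(-4.161) = +2.033 V.

+2.033 V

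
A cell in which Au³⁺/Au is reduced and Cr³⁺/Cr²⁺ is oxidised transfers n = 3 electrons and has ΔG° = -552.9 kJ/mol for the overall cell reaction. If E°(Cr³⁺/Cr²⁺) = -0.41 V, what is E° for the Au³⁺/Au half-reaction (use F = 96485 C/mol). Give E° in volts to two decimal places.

+1.50 V

E°cell = −ΔG°/(nF) = −(-552.9×10³)/((3)(96485)) = +1.910 V.
Since Au³⁺/Au is the cathode and Cr³⁺/Cr²⁺ the anode, E°cell = E°(Au³⁺/Au) − E°(Cr³⁺/Cr²⁺).
So E°(Au³⁺/Au) = E°cell + E°(Cr³⁺/Cr²⁺) = +1.910 + (-0.41) = +1.50 V.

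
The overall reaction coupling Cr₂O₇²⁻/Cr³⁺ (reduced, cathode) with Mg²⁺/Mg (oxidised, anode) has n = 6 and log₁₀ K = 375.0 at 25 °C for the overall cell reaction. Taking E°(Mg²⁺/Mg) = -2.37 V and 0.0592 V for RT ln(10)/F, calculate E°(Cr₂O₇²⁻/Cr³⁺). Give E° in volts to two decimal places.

E°cell = (0.0592/n)·log K = (0.0592/6)(375.0) = +3.700 V.
Since Cr₂O₇²⁻/Cr³⁺ is the cathode and Mg²⁺/Mg the anode, E°cell = E°(Cr₂O₇²⁻/Cr³⁺) − E°(Mg²⁺/Mg).
So E°(Cr₂O₇²⁻/Cr³⁺) = E°cell + E°(Mg²⁺/Mg) = +3.700 + (-2.37) = +1.33 V.

+1.33 V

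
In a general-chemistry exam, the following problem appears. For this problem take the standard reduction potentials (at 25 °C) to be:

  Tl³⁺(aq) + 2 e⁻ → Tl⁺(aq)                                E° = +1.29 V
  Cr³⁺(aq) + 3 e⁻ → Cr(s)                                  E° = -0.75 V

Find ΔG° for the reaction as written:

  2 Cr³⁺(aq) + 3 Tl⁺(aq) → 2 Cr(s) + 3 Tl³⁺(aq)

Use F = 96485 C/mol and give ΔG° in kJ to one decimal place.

+1181.0 kJ

As written, Cr³⁺/Cr is reduced (cathode) and Tl³⁺/Tl⁺ is oxidised (anode), so E°cell = (-0.75) − (+1.29) = -2.04 V.
Balancing electrons gives n = 6.
ΔG° = −nFE° = −(6)(96485)(-2.04) = 1,180,976 J = +1181.0 kJ.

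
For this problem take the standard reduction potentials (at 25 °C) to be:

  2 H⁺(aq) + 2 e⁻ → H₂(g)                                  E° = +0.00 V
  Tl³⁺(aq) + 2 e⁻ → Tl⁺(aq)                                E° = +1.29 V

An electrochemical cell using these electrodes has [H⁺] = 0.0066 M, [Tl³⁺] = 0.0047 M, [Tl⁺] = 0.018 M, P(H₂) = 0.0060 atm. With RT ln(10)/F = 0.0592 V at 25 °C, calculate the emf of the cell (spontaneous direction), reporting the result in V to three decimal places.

Tl³⁺/Tl⁺ is the cathode (higher E°), H⁺/H₂ the anode: E°cell = +1.29 − (+0.00) = +1.29 V, n = 2.
Overall: Tl³⁺(aq) + H₂(g) → Tl⁺(aq) + 2 H⁺(aq)
Q = [Tl⁺]·[H⁺]^2 / ([Tl³⁺]·P(H₂)); log Q = -1.556.
E = E° − (0.0592/n) log Q = +1.29 − (0.0592/2)(-1.556) = +1.336 V.

+1.336 V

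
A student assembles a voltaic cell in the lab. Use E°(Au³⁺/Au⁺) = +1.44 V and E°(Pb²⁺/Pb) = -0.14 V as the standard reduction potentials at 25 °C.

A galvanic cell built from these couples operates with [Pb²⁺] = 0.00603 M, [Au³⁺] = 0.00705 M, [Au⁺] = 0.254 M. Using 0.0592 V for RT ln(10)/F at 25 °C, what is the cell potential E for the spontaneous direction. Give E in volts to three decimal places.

Au³⁺/Au⁺ is the cathode (higher E°), Pb²⁺/Pb the anode: E°cell = +1.44 − (-0.14) = +1.58 V, n = 2.
Overall: Au³⁺(aq) + Pb(s) → Au⁺(aq) + Pb²⁺(aq)
Q = [Au⁺]·[Pb²⁺] / ([Au³⁺]); log Q = -0.663.
E = E° − (0.0592/n) log Q = +1.58 − (0.0592/2)(-0.663) = +1.600 V.

+1.600 V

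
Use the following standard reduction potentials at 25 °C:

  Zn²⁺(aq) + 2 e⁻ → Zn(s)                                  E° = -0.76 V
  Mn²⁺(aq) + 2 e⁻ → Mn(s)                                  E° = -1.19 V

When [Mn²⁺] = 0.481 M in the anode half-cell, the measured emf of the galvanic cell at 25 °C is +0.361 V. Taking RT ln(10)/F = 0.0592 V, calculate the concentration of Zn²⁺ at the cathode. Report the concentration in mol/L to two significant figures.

Zn²⁺/Zn is the cathode, Mn²⁺/Mn the anode: E°cell = +0.43 V, n = 2.
Overall reaction: Zn²⁺(aq) + Mn(s) → Zn(s) + Mn²⁺(aq); Q = [Mn²⁺]^1/[Zn²⁺]^1.
From E = E° − (0.0592/n) log Q: log Q = (E° − E)·n/0.0592 = (+0.43 − (+0.361))·2/0.0592 = 2.3311.
So 1·log[Zn²⁺] = 1·log(0.481) − log Q = -0.3179 − (2.3311) = -2.6490; [Zn²⁺] = 10^(-2.6490) ≈ 0.0022 M.

0.0022 M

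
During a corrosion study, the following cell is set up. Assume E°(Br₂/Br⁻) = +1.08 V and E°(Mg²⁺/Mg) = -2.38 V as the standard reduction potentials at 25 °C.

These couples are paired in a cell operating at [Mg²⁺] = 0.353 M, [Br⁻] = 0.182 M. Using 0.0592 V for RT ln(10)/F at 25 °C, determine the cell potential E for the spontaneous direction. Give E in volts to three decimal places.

Br₂/Br⁻ is the cathode (higher E°), Mg²⁺/Mg the anode: E°cell = +1.08 − (-2.38) = +3.46 V, n = 2.
Overall: Br₂(l) + Mg(s) → 2 Br⁻(aq) + Mg²⁺(aq)
Q = [Br⁻]^2·[Mg²⁺]; log Q = -1.932.
E = E° − (0.0592/n) log Q = +3.46 − (0.0592/2)(-1.932) = +3.517 V.

+3.517 V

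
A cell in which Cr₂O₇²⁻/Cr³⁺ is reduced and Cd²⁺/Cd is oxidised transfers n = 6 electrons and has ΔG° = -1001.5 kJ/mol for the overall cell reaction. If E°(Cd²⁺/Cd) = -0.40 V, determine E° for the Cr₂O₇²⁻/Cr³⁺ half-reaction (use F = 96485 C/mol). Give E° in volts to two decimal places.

+1.33 V

E°cell = −ΔG°/(nF) = −(-1001.5×10³)/((6)(96485)) = +1.730 V.
Since Cr₂O₇²⁻/Cr³⁺ is the cathode and Cd²⁺/Cd the anode, E°cell = E°(Cr₂O₇²⁻/Cr³⁺) − E°(Cd²⁺/Cd).
So E°(Cr₂O₇²⁻/Cr³⁺) = E°cell + E°(Cd²⁺/Cd) = +1.730 + (-0.40) = +1.33 V.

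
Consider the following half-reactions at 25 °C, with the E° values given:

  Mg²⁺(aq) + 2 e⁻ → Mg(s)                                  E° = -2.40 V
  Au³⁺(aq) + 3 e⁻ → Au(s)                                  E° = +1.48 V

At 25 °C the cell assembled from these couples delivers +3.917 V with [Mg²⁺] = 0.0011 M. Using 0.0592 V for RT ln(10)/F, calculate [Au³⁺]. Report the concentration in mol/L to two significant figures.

Au³⁺/Au is the cathode, Mg²⁺/Mg the anode: E°cell = +3.88 V, n = 6.
Overall reaction: 2 Au³⁺(aq) + 3 Mg(s) → 2 Au(s) + 3 Mg²⁺(aq); Q = [Mg²⁺]^3/[Au³⁺]^2.
From E = E° − (0.0592/n) log Q: log Q = (E° − E)·n/0.0592 = (+3.88 − (+3.917))·6/0.0592 = -3.7500.
So 2·log[Au³⁺] = 3·log(0.0011) − log Q = -8.8758 − (-3.7500) = -5.1258; log[Au³⁺] = -5.1258 / 2 = -2.5629; [Au³⁺] = 10^(-2.5629) ≈ 0.0027 M.

0.0027 M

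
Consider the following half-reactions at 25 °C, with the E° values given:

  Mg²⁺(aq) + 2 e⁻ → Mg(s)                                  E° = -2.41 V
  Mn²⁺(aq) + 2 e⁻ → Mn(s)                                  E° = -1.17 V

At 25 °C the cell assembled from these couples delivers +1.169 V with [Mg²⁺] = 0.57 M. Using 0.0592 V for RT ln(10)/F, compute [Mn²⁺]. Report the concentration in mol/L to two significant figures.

Mn²⁺/Mn is the cathode, Mg²⁺/Mg the anode: E°cell = +1.24 V, n = 2.
Overall reaction: Mn²⁺(aq) + Mg(s) → Mn(s) + Mg²⁺(aq); Q = [Mg²⁺]^1/[Mn²⁺]^1.
From E = E° − (0.0592/n) log Q: log Q = (E° − E)·n/0.0592 = (+1.24 − (+1.169))·2/0.0592 = 2.3986.
So 1·log[Mn²⁺] = 1·log(0.57) − log Q = -0.2441 − (2.3986) = -2.6427; [Mn²⁺] = 10^(-2.6427) ≈ 0.0023 M.

0.0023 M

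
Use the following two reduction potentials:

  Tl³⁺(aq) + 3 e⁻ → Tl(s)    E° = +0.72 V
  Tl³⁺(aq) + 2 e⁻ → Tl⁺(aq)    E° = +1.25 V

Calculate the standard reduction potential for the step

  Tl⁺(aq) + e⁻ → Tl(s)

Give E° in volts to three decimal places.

Sequential free energies add, so n₃E°₃ = n₁E°₁ + n₂E°₂.
With n₃ = 3, and the known step contributing 2×(+1.25) V, the unknown satisfies 1·E° = 3×(+0.72) − 2×(+1.25) = -0.340.
E° = -0.340 / 1 = -0.340 V.

-0.340 V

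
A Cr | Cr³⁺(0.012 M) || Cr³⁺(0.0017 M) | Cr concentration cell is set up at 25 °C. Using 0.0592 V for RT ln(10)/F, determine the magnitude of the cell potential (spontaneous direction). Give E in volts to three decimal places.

For a concentration cell E°cell = 0. The 0.012 M side is the cathode (reduction is favoured where [Cr³⁺] is higher).
With n = 3, E = −(0.0592/3) log([Cr³⁺]ₐₙ/[Cr³⁺]꜀ₐₜ) = −(0.0592/3) log(0.0017/0.012) = −(0.0592/3)(-0.849) = +0.017 V.

+0.017 V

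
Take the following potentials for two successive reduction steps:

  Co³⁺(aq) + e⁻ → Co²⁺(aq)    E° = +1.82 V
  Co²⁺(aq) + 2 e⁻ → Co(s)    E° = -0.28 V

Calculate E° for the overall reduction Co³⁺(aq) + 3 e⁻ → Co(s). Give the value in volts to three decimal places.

+0.420 V

Adding the free-energy changes (−nFE°) of the two steps gives −n₃FE°₃ = −n₁FE°₁ − n₂FE°₂.
E°₃ = (1×+1.82 + 2×-0.28) / 3 = (+1.260) / 3 = +0.420 V.
Simply averaging or adding the two E° values would be wrong; the electron-weighted sum is required.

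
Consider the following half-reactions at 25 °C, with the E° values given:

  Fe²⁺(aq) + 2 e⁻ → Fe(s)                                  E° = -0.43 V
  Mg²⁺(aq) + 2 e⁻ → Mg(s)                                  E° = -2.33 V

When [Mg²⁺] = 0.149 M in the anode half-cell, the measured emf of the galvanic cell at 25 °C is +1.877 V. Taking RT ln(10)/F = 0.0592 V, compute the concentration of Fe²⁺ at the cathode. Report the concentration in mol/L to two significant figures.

0.025 M

Fe²⁺/Fe is the cathode, Mg²⁺/Mg the anode: E°cell = +1.90 V, n = 2.
Overall reaction: Fe²⁺(aq) + Mg(s) → Fe(s) + Mg²⁺(aq); Q = [Mg²⁺]^1/[Fe²⁺]^1.
From E = E° − (0.0592/n) log Q: log Q = (E° − E)·n/0.0592 = (+1.90 − (+1.877))·2/0.0592 = 0.7770.
So 1·log[Fe²⁺] = 1·log(0.149) − log Q = -0.8268 − (0.7770) = -1.6038; [Fe²⁺] = 10^(-1.6038) ≈ 0.025 M.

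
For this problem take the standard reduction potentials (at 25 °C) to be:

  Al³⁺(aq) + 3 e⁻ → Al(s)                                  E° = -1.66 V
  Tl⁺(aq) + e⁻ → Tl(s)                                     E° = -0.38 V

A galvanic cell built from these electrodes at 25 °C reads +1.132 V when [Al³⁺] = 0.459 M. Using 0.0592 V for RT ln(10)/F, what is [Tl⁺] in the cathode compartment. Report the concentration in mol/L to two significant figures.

Tl⁺/Tl is the cathode, Al³⁺/Al the anode: E°cell = +1.28 V, n = 3.
Overall reaction: 3 Tl⁺(aq) + Al(s) → 3 Tl(s) + Al³⁺(aq); Q = [Al³⁺]^1/[Tl⁺]^3.
From E = E° − (0.0592/n) log Q: log Q = (E° − E)·n/0.0592 = (+1.28 − (+1.132))·3/0.0592 = 7.5000.
So 3·log[Tl⁺] = 1·log(0.459) − log Q = -0.3382 − (7.5000) = -7.8382; log[Tl⁺] = -7.8382 / 3 = -2.6127; [Tl⁺] = 10^(-2.6127) ≈ 0.0024 M.

0.0024 M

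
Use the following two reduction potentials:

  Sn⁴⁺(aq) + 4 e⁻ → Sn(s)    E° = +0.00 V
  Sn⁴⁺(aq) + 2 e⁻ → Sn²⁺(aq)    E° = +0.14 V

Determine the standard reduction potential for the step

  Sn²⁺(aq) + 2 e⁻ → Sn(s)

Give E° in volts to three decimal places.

-0.140 V

Sequential free energies add, so n₃E°₃ = n₁E°₁ + n₂E°₂.
With n₃ = 4, and the known step contributing 2×(+0.14) V, the unknown satisfies 2·E° = 4×(+0.00) − 2×(+0.14) = -0.280.
E° = -0.280 / 2 = -0.140 V.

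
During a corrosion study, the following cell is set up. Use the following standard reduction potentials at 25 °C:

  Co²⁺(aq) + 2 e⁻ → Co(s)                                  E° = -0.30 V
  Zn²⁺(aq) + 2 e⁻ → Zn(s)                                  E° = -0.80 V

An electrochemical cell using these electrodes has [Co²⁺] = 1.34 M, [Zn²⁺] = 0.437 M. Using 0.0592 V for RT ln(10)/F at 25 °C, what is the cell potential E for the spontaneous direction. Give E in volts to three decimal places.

Co²⁺/Co is the cathode (higher E°), Zn²⁺/Zn the anode: E°cell = -0.30 − (-0.80) = +0.50 V, n = 2.
Overall: Co²⁺(aq) + Zn(s) → Co(s) + Zn²⁺(aq)
Q = [Zn²⁺] / ([Co²⁺]); log Q = -0.487.
E = E° − (0.0592/n) log Q = +0.50 − (0.0592/2)(-0.487) = +0.514 V.

+0.514 V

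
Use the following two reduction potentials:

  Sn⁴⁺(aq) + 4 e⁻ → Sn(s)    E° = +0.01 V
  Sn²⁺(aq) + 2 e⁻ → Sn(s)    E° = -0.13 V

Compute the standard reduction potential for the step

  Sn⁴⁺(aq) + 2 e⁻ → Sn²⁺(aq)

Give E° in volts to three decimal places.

+0.150 V

Sequential free energies add, so n₃E°₃ = n₁E°₁ + n₂E°₂.
With n₃ = 4, and the known step contributing 2×(-0.13) V, the unknown satisfies 2·E° = 4×(+0.01) − 2×(-0.13) = +0.300.
E° = +0.300 / 2 = +0.150 V.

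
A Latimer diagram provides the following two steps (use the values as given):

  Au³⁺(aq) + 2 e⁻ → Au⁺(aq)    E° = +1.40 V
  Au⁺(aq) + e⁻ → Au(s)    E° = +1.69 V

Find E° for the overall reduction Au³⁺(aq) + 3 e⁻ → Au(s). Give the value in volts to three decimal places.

+1.497 V

Adding the free-energy changes (−nFE°) of the two steps gives −n₃FE°₃ = −n₁FE°₁ − n₂FE°₂.
E°₃ = (2×+1.40 + 1×+1.69) / 3 = (+4.490) / 3 = +1.497 V.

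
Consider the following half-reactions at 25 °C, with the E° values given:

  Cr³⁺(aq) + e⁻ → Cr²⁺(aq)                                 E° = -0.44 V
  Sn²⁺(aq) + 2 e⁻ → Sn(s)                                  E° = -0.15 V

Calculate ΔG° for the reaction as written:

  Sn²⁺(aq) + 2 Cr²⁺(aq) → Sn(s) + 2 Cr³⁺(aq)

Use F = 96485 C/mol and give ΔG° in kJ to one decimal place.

-56.0 kJ

As written, Sn²⁺/Sn is reduced (cathode) and Cr³⁺/Cr²⁺ is oxidised (anode), so E°cell = (-0.15) − (-0.44) = +0.29 V.
Balancing electrons gives n = 2.
ΔG° = −nFE° = −(2)(96485)(+0.29) = -55,961 J = -56.0 kJ.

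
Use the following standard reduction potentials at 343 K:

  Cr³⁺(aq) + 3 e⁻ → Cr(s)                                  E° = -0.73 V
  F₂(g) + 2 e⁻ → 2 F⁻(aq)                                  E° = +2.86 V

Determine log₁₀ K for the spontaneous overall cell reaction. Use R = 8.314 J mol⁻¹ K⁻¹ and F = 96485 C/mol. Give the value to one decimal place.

316.5

Cathode: F₂/F⁻; anode: Cr³⁺/Cr. E°cell = (+2.86) − (-0.73) = +3.59 V, with n = 6.
ΔG° = −nFE° = −RT ln K, so ln K = nFE°/(RT) = (6)(96485)(+3.59) / ((8.314)(343)) = 728.788.
log₁₀ K = 728.788 / ln 10 = 316.5.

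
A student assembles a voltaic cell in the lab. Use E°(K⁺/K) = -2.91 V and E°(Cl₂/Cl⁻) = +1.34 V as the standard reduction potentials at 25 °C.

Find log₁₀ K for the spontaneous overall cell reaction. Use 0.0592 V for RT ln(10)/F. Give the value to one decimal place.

143.6

Cathode: Cl₂/Cl⁻; anode: K⁺/K. E°cell = +4.25 V, n = 2.
log K = nE°cell / 0.0592 = (2)(+4.25) / 0.0592 = 143.6.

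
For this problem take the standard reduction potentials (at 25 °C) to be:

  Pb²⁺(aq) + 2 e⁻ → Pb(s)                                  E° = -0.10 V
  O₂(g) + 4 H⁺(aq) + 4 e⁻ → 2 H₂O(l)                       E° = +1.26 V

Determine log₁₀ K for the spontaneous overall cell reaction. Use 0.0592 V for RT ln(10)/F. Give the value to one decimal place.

Cathode: O₂/H₂O; anode: Pb²⁺/Pb. E°cell = +1.36 V, n = 4.
log K = nE°cell / 0.0592 = (4)(+1.36) / 0.0592 = 91.9.

91.9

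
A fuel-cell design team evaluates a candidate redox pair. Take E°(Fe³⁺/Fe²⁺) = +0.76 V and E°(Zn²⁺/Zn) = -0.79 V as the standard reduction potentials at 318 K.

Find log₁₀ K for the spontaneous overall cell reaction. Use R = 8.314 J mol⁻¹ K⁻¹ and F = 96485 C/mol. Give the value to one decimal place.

49.1

Cathode: Fe³⁺/Fe²⁺; anode: Zn²⁺/Zn. E°cell = (+0.76) − (-0.79) = +1.55 V, with n = 2.
ΔG° = −nFE° = −RT ln K, so ln K = nFE°/(RT) = (2)(96485)(+1.55) / ((8.314)(318)) = 113.132.
log₁₀ K = 113.132 / ln 10 = 49.1.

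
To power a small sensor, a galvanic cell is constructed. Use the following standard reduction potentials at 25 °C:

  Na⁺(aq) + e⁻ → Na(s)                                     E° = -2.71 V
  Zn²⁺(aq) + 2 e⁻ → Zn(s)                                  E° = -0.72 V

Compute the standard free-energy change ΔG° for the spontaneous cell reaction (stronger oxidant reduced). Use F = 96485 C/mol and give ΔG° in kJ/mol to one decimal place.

Zn²⁺/Zn (E° = -0.72 V) is the cathode; Na⁺/Na (E° = -2.71 V) is the anode, so E°cell = +1.99 V.
Balancing electrons gives n = 2 (lcm of 2 and 1).
ΔG° = −nFE° = −(2)(96485)(+1.99) = -384,010 J = -384.0 kJ/mol.

-384.0 kJ/mol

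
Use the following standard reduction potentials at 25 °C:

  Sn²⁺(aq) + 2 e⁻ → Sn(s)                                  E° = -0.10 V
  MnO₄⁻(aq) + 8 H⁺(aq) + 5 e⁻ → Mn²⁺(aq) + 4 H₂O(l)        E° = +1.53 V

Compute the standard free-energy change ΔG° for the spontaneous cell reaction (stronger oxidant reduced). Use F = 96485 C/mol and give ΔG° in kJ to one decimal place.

-1572.7 kJ

MnO₄⁻/Mn²⁺ (E° = +1.53 V) is the cathode; Sn²⁺/Sn (E° = -0.10 V) is the anode, so E°cell = +1.63 V.
Balancing electrons gives n = 10 (lcm of 5 and 2).
ΔG° = −nFE° = −(10)(96485)(+1.63) = -1,572,706 J = -1572.7 kJ.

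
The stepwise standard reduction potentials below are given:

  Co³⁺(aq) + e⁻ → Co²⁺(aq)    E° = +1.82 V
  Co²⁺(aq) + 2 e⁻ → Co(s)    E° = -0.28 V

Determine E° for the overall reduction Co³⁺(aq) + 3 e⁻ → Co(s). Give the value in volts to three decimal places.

+0.420 V

Standard free energies of sequential steps add: ΔG°₃ = ΔG°₁ + ΔG°₂, so n₃E°₃ = n₁E°₁ + n₂E°₂.
E°₃ = (1×+1.82 + 2×-0.28) / 3 = (+1.260) / 3 = +0.420 V.
E° values themselves are not directly additive — weighting by electron count is essential.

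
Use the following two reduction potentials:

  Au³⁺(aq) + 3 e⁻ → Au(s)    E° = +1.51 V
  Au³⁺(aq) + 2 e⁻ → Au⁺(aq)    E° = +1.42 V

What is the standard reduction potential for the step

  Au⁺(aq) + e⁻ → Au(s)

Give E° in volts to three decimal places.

+1.690 V

Sequential free energies add, so n₃E°₃ = n₁E°₁ + n₂E°₂.
With n₃ = 3, and the known step contributing 2×(+1.42) V, the unknown satisfies 1·E° = 3×(+1.51) − 2×(+1.42) = +1.690.
E° = +1.690 / 1 = +1.690 V.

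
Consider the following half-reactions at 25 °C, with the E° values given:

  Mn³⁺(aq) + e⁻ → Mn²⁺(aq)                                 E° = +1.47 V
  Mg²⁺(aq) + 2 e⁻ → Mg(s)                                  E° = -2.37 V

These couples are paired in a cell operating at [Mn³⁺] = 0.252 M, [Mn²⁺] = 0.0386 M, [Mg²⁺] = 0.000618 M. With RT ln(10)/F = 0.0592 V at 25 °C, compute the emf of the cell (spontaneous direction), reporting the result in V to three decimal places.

+3.983 V

Mn³⁺/Mn²⁺ is the cathode (higher E°), Mg²⁺/Mg the anode: E°cell = +1.47 − (-2.37) = +3.84 V, n = 2.
Overall: 2 Mn³⁺(aq) + Mg(s) → 2 Mn²⁺(aq) + Mg²⁺(aq)
Q = [Mn²⁺]^2·[Mg²⁺] / ([Mn³⁺]^2); log Q = -4.839.
E = E° − (0.0592/n) log Q = +3.84 − (0.0592/2)(-4.839) = +3.983 V.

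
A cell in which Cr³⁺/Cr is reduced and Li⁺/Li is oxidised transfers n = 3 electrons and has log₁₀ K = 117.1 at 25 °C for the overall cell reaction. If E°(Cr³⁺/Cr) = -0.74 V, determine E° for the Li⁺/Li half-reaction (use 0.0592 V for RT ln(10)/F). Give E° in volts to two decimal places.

-3.05 V

E°cell = (0.0592/n)·log K = (0.0592/3)(117.1) = +2.311 V.
Since Cr³⁺/Cr is the cathode and Li⁺/Li the anode, E°cell = E°(Cr³⁺/Cr) − E°(Li⁺/Li).
So E°(Li⁺/Li) = E°(Cr³⁺/Cr) − E°cell = (-0.74) − (+2.311) = -3.05 V.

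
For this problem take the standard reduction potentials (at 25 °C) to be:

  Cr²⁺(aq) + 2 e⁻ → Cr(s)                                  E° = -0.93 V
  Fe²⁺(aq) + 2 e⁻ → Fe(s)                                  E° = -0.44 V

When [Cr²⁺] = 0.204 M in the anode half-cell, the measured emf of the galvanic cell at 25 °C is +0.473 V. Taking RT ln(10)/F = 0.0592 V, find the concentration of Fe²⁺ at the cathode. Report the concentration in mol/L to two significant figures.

Fe²⁺/Fe is the cathode, Cr²⁺/Cr the anode: E°cell = +0.49 V, n = 2.
Overall reaction: Fe²⁺(aq) + Cr(s) → Fe(s) + Cr²⁺(aq); Q = [Cr²⁺]^1/[Fe²⁺]^1.
From E = E° − (0.0592/n) log Q: log Q = (E° − E)·n/0.0592 = (+0.49 − (+0.473))·2/0.0592 = 0.5743.
So 1·log[Fe²⁺] = 1·log(0.204) − log Q = -0.6904 − (0.5743) = -1.2647; [Fe²⁺] = 10^(-1.2647) ≈ 0.054 M.

0.054 M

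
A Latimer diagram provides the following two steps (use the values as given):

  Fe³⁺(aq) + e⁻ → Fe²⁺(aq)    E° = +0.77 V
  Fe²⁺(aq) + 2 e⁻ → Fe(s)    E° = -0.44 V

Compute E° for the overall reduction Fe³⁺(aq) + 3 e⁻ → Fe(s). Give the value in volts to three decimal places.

-0.037 V

Adding the free-energy changes (−nFE°) of the two steps gives −n₃FE°₃ = −n₁FE°₁ − n₂FE°₂.
E°₃ = (1×+0.77 + 2×-0.44) / 3 = (-0.110) / 3 = -0.037 V.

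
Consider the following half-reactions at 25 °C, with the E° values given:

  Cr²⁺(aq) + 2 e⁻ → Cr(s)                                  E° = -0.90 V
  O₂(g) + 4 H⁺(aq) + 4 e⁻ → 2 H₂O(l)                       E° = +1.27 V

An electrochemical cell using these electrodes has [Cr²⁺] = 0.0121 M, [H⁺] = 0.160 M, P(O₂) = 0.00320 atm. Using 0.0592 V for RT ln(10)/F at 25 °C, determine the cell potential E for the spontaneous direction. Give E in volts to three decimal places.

+2.143 V

O₂/H₂O is the cathode (higher E°), Cr²⁺/Cr the anode: E°cell = +1.27 − (-0.90) = +2.17 V, n = 4.
Overall: O₂(g) + 4 H⁺(aq) + 2 Cr(s) → 2 H₂O(l) + 2 Cr²⁺(aq)
Q = [Cr²⁺]^2 / (P(O₂)·[H⁺]^4); log Q = 1.844.
E = E° − (0.0592/n) log Q = +2.17 − (0.0592/4)(1.844) = +2.143 V.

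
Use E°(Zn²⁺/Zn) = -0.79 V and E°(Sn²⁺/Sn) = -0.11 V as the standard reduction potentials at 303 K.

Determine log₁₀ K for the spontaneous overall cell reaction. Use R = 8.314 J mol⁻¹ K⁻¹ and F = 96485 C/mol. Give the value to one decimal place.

22.6

Cathode: Sn²⁺/Sn; anode: Zn²⁺/Zn. E°cell = (-0.11) − (-0.79) = +0.68 V, with n = 2.
ΔG° = −nFE° = −RT ln K, so ln K = nFE°/(RT) = (2)(96485)(+0.68) / ((8.314)(303)) = 52.089.
log₁₀ K = 52.089 / ln 10 = 22.6.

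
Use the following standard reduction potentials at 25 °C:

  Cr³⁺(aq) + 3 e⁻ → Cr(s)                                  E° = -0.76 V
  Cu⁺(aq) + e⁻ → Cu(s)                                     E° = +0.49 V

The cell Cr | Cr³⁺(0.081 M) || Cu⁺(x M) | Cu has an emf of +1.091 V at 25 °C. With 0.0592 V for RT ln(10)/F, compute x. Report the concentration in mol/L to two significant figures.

Cu⁺/Cu is the cathode, Cr³⁺/Cr the anode: E°cell = +1.25 V, n = 3.
Overall reaction: 3 Cu⁺(aq) + Cr(s) → 3 Cu(s) + Cr³⁺(aq); Q = [Cr³⁺]^1/[Cu⁺]^3.
From E = E° − (0.0592/n) log Q: log Q = (E° − E)·n/0.0592 = (+1.25 − (+1.091))·3/0.0592 = 8.0574.
So 3·log[Cu⁺] = 1·log(0.081) − log Q = -1.0915 − (8.0574) = -9.1489; log[Cu⁺] = -9.1489 / 3 = -3.0496; [Cu⁺] = 10^(-3.0496) ≈ 0.00089 M.

0.00089 M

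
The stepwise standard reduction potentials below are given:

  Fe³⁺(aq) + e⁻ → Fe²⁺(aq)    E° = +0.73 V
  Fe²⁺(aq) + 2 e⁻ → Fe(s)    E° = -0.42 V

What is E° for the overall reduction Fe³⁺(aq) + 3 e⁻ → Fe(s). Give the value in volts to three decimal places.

Adding the free-energy changes (−nFE°) of the two steps gives −n₃FE°₃ = −n₁FE°₁ − n₂FE°₂.
E°₃ = (1×+0.73 + 2×-0.42) / 3 = (-0.110) / 3 = -0.037 V.

-0.037 V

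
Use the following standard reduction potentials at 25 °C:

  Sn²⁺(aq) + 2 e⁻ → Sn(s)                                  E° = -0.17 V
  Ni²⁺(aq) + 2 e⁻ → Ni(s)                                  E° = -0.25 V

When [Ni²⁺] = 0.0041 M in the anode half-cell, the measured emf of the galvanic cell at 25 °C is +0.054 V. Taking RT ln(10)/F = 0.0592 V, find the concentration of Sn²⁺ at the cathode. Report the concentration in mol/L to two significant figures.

Sn²⁺/Sn is the cathode, Ni²⁺/Ni the anode: E°cell = +0.08 V, n = 2.
Overall reaction: Sn²⁺(aq) + Ni(s) → Sn(s) + Ni²⁺(aq); Q = [Ni²⁺]^1/[Sn²⁺]^1.
From E = E° − (0.0592/n) log Q: log Q = (E° − E)·n/0.0592 = (+0.08 − (+0.054))·2/0.0592 = 0.8784.
So 1·log[Sn²⁺] = 1·log(0.0041) − log Q = -2.3872 − (0.8784) = -3.2656; [Sn²⁺] = 10^(-3.2656) ≈ 0.00054 M.

0.00054 M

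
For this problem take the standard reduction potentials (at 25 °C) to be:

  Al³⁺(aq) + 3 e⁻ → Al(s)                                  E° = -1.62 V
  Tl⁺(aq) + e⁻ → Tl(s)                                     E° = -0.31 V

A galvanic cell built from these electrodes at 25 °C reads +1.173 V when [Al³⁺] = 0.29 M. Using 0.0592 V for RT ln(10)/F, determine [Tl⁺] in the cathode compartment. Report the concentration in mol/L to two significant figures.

0.0032 M

Tl⁺/Tl is the cathode, Al³⁺/Al the anode: E°cell = +1.31 V, n = 3.
Overall reaction: 3 Tl⁺(aq) + Al(s) → 3 Tl(s) + Al³⁺(aq); Q = [Al³⁺]^1/[Tl⁺]^3.
From E = E° − (0.0592/n) log Q: log Q = (E° − E)·n/0.0592 = (+1.31 − (+1.173))·3/0.0592 = 6.9426.
So 3·log[Tl⁺] = 1·log(0.29) − log Q = -0.5376 − (6.9426) = -7.4802; log[Tl⁺] = -7.4802 / 3 = -2.4934; [Tl⁺] = 10^(-2.4934) ≈ 0.0032 M.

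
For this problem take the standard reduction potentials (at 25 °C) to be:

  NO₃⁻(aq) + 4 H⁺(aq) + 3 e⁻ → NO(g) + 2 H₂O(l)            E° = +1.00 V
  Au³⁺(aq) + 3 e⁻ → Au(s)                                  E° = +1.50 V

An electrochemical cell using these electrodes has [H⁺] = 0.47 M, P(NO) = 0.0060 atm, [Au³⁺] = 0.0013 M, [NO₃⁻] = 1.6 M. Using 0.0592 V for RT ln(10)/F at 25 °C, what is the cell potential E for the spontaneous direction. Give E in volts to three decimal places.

Au³⁺/Au is the cathode (higher E°), NO₃⁻/NO the anode: E°cell = +1.50 − (+1.00) = +0.50 V, n = 3.
Overall: Au³⁺(aq) + NO(g) + 2 H₂O(l) → Au(s) + NO₃⁻(aq) + 4 H⁺(aq)
Q = [NO₃⁻]·[H⁺]^4 / ([Au³⁺]·P(NO)); log Q = 4.000.
E = E° − (0.0592/n) log Q = +0.50 − (0.0592/3)(4.000) = +0.421 V.

+0.421 V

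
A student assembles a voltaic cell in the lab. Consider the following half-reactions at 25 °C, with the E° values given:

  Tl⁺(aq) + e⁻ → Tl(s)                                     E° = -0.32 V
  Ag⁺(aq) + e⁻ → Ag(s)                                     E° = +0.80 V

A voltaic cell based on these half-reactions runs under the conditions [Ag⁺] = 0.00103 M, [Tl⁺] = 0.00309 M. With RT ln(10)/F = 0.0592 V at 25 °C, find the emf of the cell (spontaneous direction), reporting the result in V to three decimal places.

Ag⁺/Ag is the cathode (higher E°), Tl⁺/Tl the anode: E°cell = +0.80 − (-0.32) = +1.12 V, n = 1.
Overall: Ag⁺(aq) + Tl(s) → Ag(s) + Tl⁺(aq)
Q = [Tl⁺] / ([Ag⁺]); log Q = 0.477.
E = E° − (0.0592/n) log Q = +1.12 − (0.0592/1)(0.477) = +1.092 V.

+1.092 V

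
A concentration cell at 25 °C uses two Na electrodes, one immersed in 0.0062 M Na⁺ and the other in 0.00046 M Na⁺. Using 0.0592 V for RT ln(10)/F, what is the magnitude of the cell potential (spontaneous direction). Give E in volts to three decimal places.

For a concentration cell E°cell = 0. The 0.0062 M side is the cathode (reduction is favoured where [Na⁺] is higher).
With n = 1, E = −(0.0592/1) log([Na⁺]ₐₙ/[Na⁺]꜀ₐₜ) = −(0.0592/1) log(0.00046/0.0062) = −(0.0592/1)(-1.130) = +0.067 V.

+0.067 V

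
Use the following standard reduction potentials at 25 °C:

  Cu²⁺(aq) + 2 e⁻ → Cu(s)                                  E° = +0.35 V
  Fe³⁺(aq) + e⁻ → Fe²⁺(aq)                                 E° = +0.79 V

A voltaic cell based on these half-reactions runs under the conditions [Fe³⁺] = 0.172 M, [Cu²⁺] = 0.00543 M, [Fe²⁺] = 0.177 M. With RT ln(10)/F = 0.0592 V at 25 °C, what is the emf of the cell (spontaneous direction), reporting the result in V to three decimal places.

+0.506 V

Fe³⁺/Fe²⁺ is the cathode (higher E°), Cu²⁺/Cu the anode: E°cell = +0.79 − (+0.35) = +0.44 V, n = 2.
Overall: 2 Fe³⁺(aq) + Cu(s) → 2 Fe²⁺(aq) + Cu²⁺(aq)
Q = [Fe²⁺]^2·[Cu²⁺] / ([Fe³⁺]^2); log Q = -2.240.
E = E° − (0.0592/n) log Q = +0.44 − (0.0592/2)(-2.240) = +0.506 V.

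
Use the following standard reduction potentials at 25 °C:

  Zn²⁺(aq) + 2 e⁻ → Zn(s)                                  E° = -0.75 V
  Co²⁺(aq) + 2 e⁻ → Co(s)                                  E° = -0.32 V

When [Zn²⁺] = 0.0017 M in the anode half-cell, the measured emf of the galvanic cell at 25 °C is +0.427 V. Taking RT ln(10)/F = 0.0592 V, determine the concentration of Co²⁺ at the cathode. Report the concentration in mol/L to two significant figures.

Co²⁺/Co is the cathode, Zn²⁺/Zn the anode: E°cell = +0.43 V, n = 2.
Overall reaction: Co²⁺(aq) + Zn(s) → Co(s) + Zn²⁺(aq); Q = [Zn²⁺]^1/[Co²⁺]^1.
From E = E° − (0.0592/n) log Q: log Q = (E° − E)·n/0.0592 = (+0.43 − (+0.427))·2/0.0592 = 0.1014.
So 1·log[Co²⁺] = 1·log(0.0017) − log Q = -2.7696 − (0.1014) = -2.8710; [Co²⁺] = 10^(-2.8710) ≈ 0.0013 M.

0.0013 M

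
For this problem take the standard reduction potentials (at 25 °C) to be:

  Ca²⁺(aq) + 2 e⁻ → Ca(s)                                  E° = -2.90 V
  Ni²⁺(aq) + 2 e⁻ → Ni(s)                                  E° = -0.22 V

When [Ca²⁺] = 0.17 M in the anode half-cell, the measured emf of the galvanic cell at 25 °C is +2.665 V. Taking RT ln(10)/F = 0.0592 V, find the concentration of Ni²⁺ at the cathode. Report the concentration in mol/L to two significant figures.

Ni²⁺/Ni is the cathode, Ca²⁺/Ca the anode: E°cell = +2.68 V, n = 2.
Overall reaction: Ni²⁺(aq) + Ca(s) → Ni(s) + Ca²⁺(aq); Q = [Ca²⁺]^1/[Ni²⁺]^1.
From E = E° − (0.0592/n) log Q: log Q = (E° − E)·n/0.0592 = (+2.68 − (+2.665))·2/0.0592 = 0.5068.
So 1·log[Ni²⁺] = 1·log(0.17) − log Q = -0.7696 − (0.5068) = -1.2764; [Ni²⁺] = 10^(-1.2764) ≈ 0.053 M.

0.053 M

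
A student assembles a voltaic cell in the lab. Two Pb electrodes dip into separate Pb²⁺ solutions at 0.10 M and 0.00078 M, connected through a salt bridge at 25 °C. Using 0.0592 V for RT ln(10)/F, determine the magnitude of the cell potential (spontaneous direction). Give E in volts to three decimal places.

For a concentration cell E°cell = 0. The 0.10 M side is the cathode (reduction is favoured where [Pb²⁺] is higher).
With n = 2, E = −(0.0592/2) log([Pb²⁺]ₐₙ/[Pb²⁺]꜀ₐₜ) = −(0.0592/2) log(0.00078/0.1) = −(0.0592/2)(-2.108) = +0.062 V.

+0.062 V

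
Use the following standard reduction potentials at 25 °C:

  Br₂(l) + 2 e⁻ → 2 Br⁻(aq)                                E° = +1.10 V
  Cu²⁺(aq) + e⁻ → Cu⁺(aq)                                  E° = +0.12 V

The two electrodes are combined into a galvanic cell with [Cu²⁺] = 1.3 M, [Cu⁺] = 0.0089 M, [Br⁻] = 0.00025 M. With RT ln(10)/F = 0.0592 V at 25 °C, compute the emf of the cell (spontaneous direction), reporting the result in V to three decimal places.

+1.065 V

Br₂/Br⁻ is the cathode (higher E°), Cu²⁺/Cu⁺ the anode: E°cell = +1.10 − (+0.12) = +0.98 V, n = 2.
Overall: Br₂(l) + 2 Cu⁺(aq) → 2 Br⁻(aq) + 2 Cu²⁺(aq)
Q = [Br⁻]^2·[Cu²⁺]^2 / ([Cu⁺]^2); log Q = -2.875.
E = E° − (0.0592/n) log Q = +0.98 − (0.0592/2)(-2.875) = +1.065 V.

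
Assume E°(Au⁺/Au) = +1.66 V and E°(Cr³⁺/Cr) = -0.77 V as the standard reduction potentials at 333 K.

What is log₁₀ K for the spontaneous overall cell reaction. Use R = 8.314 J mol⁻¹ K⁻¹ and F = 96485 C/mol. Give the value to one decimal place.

Cathode: Au⁺/Au; anode: Cr³⁺/Cr. E°cell = (+1.66) − (-0.77) = +2.43 V, with n = 3.
ΔG° = −nFE° = −RT ln K, so ln K = nFE°/(RT) = (3)(96485)(+2.43) / ((8.314)(333)) = 254.058.
log₁₀ K = 254.058 / ln 10 = 110.3.

110.3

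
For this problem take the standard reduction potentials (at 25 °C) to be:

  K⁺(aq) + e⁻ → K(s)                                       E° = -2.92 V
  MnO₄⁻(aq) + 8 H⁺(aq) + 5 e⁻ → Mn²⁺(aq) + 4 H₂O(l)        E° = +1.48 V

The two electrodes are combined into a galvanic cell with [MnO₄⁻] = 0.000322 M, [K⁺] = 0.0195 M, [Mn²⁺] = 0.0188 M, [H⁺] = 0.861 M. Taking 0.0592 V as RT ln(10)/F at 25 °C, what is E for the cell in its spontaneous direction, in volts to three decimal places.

+4.474 V

MnO₄⁻/Mn²⁺ is the cathode (higher E°), K⁺/K the anode: E°cell = +1.48 − (-2.92) = +4.40 V, n = 5.
Overall: MnO₄⁻(aq) + 8 H⁺(aq) + 5 K(s) → Mn²⁺(aq) + 4 H₂O(l) + 5 K⁺(aq)
Q = [Mn²⁺]·[K⁺]^5 / ([MnO₄⁻]·[H⁺]^8); log Q = -6.264.
E = E° − (0.0592/n) log Q = +4.40 − (0.0592/5)(-6.264) = +4.474 V.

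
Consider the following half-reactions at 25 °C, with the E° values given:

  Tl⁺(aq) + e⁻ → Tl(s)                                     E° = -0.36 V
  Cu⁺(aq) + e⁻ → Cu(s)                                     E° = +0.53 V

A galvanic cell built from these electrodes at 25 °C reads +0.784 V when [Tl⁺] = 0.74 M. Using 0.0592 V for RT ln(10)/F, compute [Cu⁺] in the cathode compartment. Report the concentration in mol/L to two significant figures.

0.012 M

Cu⁺/Cu is the cathode, Tl⁺/Tl the anode: E°cell = +0.89 V, n = 1.
Overall reaction: Cu⁺(aq) + Tl(s) → Cu(s) + Tl⁺(aq); Q = [Tl⁺]^1/[Cu⁺]^1.
From E = E° − (0.0592/n) log Q: log Q = (E° − E)·n/0.0592 = (+0.89 − (+0.784))·1/0.0592 = 1.7905.
So 1·log[Cu⁺] = 1·log(0.74) − log Q = -0.1308 − (1.7905) = -1.9213; [Cu⁺] = 10^(-1.9213) ≈ 0.012 M.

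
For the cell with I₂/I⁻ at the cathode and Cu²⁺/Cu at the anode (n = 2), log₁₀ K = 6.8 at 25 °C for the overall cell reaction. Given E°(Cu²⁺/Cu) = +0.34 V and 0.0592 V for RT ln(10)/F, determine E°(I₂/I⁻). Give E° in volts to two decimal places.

E°cell = (0.0592/n)·log K = (0.0592/2)(6.8) = +0.201 V.
Since I₂/I⁻ is the cathode and Cu²⁺/Cu the anode, E°cell = E°(I₂/I⁻) − E°(Cu²⁺/Cu).
So E°(I₂/I⁻) = E°cell + E°(Cu²⁺/Cu) = +0.201 + (+0.34) = +0.54 V.

+0.54 V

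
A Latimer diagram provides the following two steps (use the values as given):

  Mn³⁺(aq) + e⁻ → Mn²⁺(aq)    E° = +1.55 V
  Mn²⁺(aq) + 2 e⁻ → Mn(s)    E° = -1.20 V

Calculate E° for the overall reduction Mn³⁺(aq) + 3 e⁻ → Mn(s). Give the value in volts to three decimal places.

Adding the free-energy changes (−nFE°) of the two steps gives −n₃FE°₃ = −n₁FE°₁ − n₂FE°₂.
E°₃ = (1×+1.55 + 2×-1.20) / 3 = (-0.850) / 3 = -0.283 V.

-0.283 V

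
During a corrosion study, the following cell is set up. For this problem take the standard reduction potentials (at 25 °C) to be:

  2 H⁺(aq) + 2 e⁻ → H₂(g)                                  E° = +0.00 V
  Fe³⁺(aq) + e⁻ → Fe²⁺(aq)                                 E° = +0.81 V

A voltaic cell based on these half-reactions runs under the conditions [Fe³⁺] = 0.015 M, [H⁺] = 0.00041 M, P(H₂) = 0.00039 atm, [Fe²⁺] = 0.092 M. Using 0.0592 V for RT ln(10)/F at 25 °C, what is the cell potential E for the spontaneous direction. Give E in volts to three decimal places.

Fe³⁺/Fe²⁺ is the cathode (higher E°), H⁺/H₂ the anode: E°cell = +0.81 − (+0.00) = +0.81 V, n = 2.
Overall: 2 Fe³⁺(aq) + H₂(g) → 2 Fe²⁺(aq) + 2 H⁺(aq)
Q = [Fe²⁺]^2·[H⁺]^2 / ([Fe³⁺]^2·P(H₂)); log Q = -1.790.
E = E° − (0.0592/n) log Q = +0.81 − (0.0592/2)(-1.790) = +0.863 V.

+0.863 V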